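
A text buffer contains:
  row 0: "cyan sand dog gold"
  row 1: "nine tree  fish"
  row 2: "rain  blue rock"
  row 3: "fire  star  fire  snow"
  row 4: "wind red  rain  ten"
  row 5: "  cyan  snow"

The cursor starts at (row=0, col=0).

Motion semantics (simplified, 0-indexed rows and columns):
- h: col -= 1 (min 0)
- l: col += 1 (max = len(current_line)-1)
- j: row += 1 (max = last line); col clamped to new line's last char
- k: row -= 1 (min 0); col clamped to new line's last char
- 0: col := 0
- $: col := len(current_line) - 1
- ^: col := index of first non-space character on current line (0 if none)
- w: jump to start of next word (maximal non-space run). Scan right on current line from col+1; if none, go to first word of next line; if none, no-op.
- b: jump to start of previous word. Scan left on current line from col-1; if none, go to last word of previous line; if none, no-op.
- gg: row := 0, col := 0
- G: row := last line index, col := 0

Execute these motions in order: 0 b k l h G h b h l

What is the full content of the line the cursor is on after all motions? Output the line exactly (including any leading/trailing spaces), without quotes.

After 1 (0): row=0 col=0 char='c'
After 2 (b): row=0 col=0 char='c'
After 3 (k): row=0 col=0 char='c'
After 4 (l): row=0 col=1 char='y'
After 5 (h): row=0 col=0 char='c'
After 6 (G): row=5 col=0 char='_'
After 7 (h): row=5 col=0 char='_'
After 8 (b): row=4 col=16 char='t'
After 9 (h): row=4 col=15 char='_'
After 10 (l): row=4 col=16 char='t'

Answer: wind red  rain  ten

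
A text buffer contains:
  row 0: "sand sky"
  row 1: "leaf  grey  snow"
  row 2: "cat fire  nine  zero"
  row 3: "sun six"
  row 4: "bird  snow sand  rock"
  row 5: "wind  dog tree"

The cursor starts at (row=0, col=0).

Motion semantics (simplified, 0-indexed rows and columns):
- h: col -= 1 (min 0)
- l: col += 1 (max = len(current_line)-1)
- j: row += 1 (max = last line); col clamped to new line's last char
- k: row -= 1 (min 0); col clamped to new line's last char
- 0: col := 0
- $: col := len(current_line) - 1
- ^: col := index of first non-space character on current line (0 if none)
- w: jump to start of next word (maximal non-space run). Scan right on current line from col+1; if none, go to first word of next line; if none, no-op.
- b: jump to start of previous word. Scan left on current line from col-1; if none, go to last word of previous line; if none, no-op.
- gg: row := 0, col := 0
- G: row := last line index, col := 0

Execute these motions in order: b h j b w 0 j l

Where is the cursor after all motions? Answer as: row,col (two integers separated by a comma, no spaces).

After 1 (b): row=0 col=0 char='s'
After 2 (h): row=0 col=0 char='s'
After 3 (j): row=1 col=0 char='l'
After 4 (b): row=0 col=5 char='s'
After 5 (w): row=1 col=0 char='l'
After 6 (0): row=1 col=0 char='l'
After 7 (j): row=2 col=0 char='c'
After 8 (l): row=2 col=1 char='a'

Answer: 2,1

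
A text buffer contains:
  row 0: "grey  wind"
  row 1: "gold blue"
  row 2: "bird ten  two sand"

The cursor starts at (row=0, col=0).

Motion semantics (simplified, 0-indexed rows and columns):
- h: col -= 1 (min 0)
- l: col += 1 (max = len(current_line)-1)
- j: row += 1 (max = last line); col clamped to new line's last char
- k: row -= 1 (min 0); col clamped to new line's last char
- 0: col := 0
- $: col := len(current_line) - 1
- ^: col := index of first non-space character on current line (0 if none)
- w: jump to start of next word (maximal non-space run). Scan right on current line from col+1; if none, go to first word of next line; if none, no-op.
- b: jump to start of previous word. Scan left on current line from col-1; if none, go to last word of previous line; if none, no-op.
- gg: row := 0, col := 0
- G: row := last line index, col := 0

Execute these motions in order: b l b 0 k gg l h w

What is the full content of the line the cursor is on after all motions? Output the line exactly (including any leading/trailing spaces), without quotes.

After 1 (b): row=0 col=0 char='g'
After 2 (l): row=0 col=1 char='r'
After 3 (b): row=0 col=0 char='g'
After 4 (0): row=0 col=0 char='g'
After 5 (k): row=0 col=0 char='g'
After 6 (gg): row=0 col=0 char='g'
After 7 (l): row=0 col=1 char='r'
After 8 (h): row=0 col=0 char='g'
After 9 (w): row=0 col=6 char='w'

Answer: grey  wind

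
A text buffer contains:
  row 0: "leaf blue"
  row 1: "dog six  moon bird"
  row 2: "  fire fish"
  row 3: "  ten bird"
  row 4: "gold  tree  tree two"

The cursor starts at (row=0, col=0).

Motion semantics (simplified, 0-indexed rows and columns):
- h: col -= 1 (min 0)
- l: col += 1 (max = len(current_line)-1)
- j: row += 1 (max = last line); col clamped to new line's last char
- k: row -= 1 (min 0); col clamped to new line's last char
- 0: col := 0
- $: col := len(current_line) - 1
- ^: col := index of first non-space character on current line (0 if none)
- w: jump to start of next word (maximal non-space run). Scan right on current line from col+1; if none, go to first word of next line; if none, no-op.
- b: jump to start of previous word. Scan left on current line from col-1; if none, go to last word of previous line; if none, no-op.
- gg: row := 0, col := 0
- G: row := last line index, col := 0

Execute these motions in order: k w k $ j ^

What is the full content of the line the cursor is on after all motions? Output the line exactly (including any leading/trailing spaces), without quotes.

After 1 (k): row=0 col=0 char='l'
After 2 (w): row=0 col=5 char='b'
After 3 (k): row=0 col=5 char='b'
After 4 ($): row=0 col=8 char='e'
After 5 (j): row=1 col=8 char='_'
After 6 (^): row=1 col=0 char='d'

Answer: dog six  moon bird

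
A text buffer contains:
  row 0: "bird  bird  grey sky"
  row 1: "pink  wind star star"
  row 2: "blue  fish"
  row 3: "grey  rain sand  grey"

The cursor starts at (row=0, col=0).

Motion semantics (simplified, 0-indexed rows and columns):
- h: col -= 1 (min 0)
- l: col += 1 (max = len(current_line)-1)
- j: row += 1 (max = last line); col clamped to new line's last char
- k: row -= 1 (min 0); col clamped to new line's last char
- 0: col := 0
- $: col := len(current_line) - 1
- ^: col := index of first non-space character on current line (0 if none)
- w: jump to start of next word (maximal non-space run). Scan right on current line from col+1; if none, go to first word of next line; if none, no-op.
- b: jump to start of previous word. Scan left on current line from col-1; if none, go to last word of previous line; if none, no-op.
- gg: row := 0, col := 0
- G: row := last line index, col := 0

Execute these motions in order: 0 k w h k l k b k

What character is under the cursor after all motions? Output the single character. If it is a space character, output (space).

Answer: b

Derivation:
After 1 (0): row=0 col=0 char='b'
After 2 (k): row=0 col=0 char='b'
After 3 (w): row=0 col=6 char='b'
After 4 (h): row=0 col=5 char='_'
After 5 (k): row=0 col=5 char='_'
After 6 (l): row=0 col=6 char='b'
After 7 (k): row=0 col=6 char='b'
After 8 (b): row=0 col=0 char='b'
After 9 (k): row=0 col=0 char='b'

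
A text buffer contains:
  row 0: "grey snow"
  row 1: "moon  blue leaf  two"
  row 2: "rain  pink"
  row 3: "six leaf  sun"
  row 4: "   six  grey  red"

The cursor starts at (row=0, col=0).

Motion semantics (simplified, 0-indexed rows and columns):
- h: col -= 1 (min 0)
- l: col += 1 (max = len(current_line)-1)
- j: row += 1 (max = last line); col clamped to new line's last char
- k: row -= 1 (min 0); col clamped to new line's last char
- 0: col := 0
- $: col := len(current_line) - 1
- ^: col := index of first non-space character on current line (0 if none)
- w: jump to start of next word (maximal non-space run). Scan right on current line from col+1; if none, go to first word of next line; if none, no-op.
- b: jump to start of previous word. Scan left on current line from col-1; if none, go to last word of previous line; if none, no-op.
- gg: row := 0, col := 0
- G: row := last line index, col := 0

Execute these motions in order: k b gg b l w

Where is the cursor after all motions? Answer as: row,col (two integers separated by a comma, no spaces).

Answer: 0,5

Derivation:
After 1 (k): row=0 col=0 char='g'
After 2 (b): row=0 col=0 char='g'
After 3 (gg): row=0 col=0 char='g'
After 4 (b): row=0 col=0 char='g'
After 5 (l): row=0 col=1 char='r'
After 6 (w): row=0 col=5 char='s'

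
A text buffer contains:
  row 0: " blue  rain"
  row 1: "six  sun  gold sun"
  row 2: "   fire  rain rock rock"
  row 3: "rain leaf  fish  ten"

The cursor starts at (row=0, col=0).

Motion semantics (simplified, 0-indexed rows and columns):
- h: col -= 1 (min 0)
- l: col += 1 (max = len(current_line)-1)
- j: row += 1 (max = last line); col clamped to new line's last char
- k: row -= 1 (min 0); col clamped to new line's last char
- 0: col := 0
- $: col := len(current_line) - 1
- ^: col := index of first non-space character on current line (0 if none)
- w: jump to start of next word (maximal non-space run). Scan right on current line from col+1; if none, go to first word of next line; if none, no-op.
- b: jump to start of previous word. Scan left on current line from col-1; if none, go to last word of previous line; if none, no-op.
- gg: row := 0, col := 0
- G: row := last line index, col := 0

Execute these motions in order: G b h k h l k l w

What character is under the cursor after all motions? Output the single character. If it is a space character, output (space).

Answer: s

Derivation:
After 1 (G): row=3 col=0 char='r'
After 2 (b): row=2 col=19 char='r'
After 3 (h): row=2 col=18 char='_'
After 4 (k): row=1 col=17 char='n'
After 5 (h): row=1 col=16 char='u'
After 6 (l): row=1 col=17 char='n'
After 7 (k): row=0 col=10 char='n'
After 8 (l): row=0 col=10 char='n'
After 9 (w): row=1 col=0 char='s'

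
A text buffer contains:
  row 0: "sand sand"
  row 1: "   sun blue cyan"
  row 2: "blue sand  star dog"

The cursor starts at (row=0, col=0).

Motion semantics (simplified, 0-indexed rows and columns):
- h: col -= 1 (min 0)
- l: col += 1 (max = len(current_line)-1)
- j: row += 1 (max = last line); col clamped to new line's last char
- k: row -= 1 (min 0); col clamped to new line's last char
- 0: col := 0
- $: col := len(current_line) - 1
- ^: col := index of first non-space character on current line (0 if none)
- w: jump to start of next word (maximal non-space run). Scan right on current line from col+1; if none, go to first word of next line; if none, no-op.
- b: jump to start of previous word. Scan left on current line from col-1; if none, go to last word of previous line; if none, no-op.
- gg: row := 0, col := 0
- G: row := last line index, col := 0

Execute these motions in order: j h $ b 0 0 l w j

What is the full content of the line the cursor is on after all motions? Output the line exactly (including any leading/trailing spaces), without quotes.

Answer: blue sand  star dog

Derivation:
After 1 (j): row=1 col=0 char='_'
After 2 (h): row=1 col=0 char='_'
After 3 ($): row=1 col=15 char='n'
After 4 (b): row=1 col=12 char='c'
After 5 (0): row=1 col=0 char='_'
After 6 (0): row=1 col=0 char='_'
After 7 (l): row=1 col=1 char='_'
After 8 (w): row=1 col=3 char='s'
After 9 (j): row=2 col=3 char='e'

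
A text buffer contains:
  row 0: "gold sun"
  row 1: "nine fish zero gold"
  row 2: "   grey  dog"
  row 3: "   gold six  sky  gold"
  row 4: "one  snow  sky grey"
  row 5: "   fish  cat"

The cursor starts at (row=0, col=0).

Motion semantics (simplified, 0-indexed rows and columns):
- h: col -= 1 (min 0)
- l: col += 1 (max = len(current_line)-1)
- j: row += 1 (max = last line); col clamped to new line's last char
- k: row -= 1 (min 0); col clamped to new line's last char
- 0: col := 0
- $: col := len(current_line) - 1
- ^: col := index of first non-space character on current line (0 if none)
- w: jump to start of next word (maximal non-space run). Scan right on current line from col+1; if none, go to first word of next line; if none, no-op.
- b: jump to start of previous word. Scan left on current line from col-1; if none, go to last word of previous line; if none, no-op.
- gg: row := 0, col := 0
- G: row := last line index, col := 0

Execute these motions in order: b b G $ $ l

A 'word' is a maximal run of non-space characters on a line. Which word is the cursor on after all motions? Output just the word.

Answer: cat

Derivation:
After 1 (b): row=0 col=0 char='g'
After 2 (b): row=0 col=0 char='g'
After 3 (G): row=5 col=0 char='_'
After 4 ($): row=5 col=11 char='t'
After 5 ($): row=5 col=11 char='t'
After 6 (l): row=5 col=11 char='t'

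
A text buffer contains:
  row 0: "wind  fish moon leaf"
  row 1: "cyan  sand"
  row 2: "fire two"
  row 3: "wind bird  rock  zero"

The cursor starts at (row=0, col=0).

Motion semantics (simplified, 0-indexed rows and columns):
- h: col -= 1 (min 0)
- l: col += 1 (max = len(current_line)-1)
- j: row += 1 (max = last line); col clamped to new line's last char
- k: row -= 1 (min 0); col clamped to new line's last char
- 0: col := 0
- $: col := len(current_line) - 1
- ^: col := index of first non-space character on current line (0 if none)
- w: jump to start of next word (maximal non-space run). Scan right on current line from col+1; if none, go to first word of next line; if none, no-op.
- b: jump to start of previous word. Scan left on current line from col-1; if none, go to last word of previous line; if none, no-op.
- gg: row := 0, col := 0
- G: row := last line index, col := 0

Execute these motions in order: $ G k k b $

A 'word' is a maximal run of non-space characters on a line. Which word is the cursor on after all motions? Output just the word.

Answer: leaf

Derivation:
After 1 ($): row=0 col=19 char='f'
After 2 (G): row=3 col=0 char='w'
After 3 (k): row=2 col=0 char='f'
After 4 (k): row=1 col=0 char='c'
After 5 (b): row=0 col=16 char='l'
After 6 ($): row=0 col=19 char='f'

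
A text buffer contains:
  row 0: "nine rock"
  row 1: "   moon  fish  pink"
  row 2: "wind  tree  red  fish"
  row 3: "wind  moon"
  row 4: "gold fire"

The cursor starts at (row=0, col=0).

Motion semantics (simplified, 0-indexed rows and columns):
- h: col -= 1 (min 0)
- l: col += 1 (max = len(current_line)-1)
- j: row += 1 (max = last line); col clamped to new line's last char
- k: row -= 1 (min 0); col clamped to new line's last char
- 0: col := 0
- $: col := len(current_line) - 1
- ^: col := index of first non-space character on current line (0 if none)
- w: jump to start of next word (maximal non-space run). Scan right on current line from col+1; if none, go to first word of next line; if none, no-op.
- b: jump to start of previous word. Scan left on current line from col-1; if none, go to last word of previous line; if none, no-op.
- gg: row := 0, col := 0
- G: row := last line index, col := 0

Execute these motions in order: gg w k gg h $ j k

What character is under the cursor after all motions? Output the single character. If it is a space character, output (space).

After 1 (gg): row=0 col=0 char='n'
After 2 (w): row=0 col=5 char='r'
After 3 (k): row=0 col=5 char='r'
After 4 (gg): row=0 col=0 char='n'
After 5 (h): row=0 col=0 char='n'
After 6 ($): row=0 col=8 char='k'
After 7 (j): row=1 col=8 char='_'
After 8 (k): row=0 col=8 char='k'

Answer: k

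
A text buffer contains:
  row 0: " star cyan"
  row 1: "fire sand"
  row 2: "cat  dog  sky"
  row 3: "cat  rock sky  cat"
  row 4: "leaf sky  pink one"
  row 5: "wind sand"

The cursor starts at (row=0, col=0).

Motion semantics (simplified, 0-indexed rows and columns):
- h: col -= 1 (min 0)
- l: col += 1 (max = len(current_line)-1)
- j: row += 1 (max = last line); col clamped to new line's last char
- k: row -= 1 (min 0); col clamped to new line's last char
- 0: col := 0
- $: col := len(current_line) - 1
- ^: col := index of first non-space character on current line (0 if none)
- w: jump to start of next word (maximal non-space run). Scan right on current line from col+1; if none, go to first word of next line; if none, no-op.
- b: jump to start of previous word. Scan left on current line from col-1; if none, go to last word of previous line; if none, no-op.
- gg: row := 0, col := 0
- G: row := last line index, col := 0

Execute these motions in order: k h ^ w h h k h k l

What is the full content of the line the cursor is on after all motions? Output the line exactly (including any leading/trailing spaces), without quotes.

Answer:  star cyan

Derivation:
After 1 (k): row=0 col=0 char='_'
After 2 (h): row=0 col=0 char='_'
After 3 (^): row=0 col=1 char='s'
After 4 (w): row=0 col=6 char='c'
After 5 (h): row=0 col=5 char='_'
After 6 (h): row=0 col=4 char='r'
After 7 (k): row=0 col=4 char='r'
After 8 (h): row=0 col=3 char='a'
After 9 (k): row=0 col=3 char='a'
After 10 (l): row=0 col=4 char='r'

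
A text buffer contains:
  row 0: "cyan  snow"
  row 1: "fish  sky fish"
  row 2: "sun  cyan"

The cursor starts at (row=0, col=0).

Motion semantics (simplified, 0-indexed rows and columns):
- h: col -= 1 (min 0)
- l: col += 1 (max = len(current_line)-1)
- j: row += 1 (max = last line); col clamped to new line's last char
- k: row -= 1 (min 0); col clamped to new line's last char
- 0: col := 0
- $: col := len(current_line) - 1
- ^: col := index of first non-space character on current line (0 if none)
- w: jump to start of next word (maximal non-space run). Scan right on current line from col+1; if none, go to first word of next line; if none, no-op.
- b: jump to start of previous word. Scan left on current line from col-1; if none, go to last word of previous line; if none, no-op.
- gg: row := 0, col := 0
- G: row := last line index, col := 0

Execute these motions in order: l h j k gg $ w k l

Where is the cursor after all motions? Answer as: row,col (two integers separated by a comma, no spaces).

After 1 (l): row=0 col=1 char='y'
After 2 (h): row=0 col=0 char='c'
After 3 (j): row=1 col=0 char='f'
After 4 (k): row=0 col=0 char='c'
After 5 (gg): row=0 col=0 char='c'
After 6 ($): row=0 col=9 char='w'
After 7 (w): row=1 col=0 char='f'
After 8 (k): row=0 col=0 char='c'
After 9 (l): row=0 col=1 char='y'

Answer: 0,1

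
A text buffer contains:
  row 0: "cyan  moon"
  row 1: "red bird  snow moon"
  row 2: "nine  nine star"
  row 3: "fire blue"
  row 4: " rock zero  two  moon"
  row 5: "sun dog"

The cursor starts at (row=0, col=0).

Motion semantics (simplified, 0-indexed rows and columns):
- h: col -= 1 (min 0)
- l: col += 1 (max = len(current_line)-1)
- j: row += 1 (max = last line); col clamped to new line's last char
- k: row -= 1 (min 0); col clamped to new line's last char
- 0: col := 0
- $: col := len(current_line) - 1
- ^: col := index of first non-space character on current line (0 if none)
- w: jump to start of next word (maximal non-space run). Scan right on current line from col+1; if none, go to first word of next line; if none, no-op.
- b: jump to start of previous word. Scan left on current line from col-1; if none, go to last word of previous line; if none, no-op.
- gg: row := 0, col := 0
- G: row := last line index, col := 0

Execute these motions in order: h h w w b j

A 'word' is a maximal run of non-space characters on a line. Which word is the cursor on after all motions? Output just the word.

After 1 (h): row=0 col=0 char='c'
After 2 (h): row=0 col=0 char='c'
After 3 (w): row=0 col=6 char='m'
After 4 (w): row=1 col=0 char='r'
After 5 (b): row=0 col=6 char='m'
After 6 (j): row=1 col=6 char='r'

Answer: bird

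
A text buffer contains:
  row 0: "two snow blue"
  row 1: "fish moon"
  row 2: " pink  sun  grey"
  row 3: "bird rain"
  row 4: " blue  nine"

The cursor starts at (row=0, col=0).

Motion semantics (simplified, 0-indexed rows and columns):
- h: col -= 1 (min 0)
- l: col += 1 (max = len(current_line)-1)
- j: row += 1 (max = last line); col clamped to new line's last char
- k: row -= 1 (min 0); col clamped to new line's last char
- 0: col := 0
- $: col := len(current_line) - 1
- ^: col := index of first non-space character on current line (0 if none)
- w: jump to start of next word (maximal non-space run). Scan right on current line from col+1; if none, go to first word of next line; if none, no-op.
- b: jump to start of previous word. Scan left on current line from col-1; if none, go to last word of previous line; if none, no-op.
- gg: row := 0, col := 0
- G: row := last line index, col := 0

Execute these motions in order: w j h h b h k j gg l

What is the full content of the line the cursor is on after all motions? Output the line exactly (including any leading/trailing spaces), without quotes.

Answer: two snow blue

Derivation:
After 1 (w): row=0 col=4 char='s'
After 2 (j): row=1 col=4 char='_'
After 3 (h): row=1 col=3 char='h'
After 4 (h): row=1 col=2 char='s'
After 5 (b): row=1 col=0 char='f'
After 6 (h): row=1 col=0 char='f'
After 7 (k): row=0 col=0 char='t'
After 8 (j): row=1 col=0 char='f'
After 9 (gg): row=0 col=0 char='t'
After 10 (l): row=0 col=1 char='w'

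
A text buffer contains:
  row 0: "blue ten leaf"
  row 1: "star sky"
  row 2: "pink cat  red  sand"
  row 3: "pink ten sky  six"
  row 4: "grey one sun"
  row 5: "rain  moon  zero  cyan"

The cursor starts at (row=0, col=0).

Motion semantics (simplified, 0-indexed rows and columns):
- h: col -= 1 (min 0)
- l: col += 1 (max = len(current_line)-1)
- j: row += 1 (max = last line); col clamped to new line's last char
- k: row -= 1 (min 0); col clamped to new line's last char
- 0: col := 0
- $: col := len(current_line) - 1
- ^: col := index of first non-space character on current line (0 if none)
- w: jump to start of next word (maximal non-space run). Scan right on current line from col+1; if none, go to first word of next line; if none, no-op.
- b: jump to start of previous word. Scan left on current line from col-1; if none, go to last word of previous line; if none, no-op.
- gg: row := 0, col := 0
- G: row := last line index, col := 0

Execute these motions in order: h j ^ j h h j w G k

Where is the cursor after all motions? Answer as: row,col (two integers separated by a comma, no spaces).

After 1 (h): row=0 col=0 char='b'
After 2 (j): row=1 col=0 char='s'
After 3 (^): row=1 col=0 char='s'
After 4 (j): row=2 col=0 char='p'
After 5 (h): row=2 col=0 char='p'
After 6 (h): row=2 col=0 char='p'
After 7 (j): row=3 col=0 char='p'
After 8 (w): row=3 col=5 char='t'
After 9 (G): row=5 col=0 char='r'
After 10 (k): row=4 col=0 char='g'

Answer: 4,0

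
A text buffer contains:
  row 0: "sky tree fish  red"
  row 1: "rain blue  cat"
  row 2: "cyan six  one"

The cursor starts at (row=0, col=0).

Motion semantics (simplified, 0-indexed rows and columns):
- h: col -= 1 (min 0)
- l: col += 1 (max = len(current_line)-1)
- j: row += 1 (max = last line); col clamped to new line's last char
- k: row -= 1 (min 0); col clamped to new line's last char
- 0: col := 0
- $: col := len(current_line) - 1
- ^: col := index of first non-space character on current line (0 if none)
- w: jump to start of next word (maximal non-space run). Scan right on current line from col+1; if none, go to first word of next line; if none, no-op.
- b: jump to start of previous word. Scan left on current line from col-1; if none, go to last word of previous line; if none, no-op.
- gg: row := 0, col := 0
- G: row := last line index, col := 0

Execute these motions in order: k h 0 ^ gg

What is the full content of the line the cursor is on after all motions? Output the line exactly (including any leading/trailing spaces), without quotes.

After 1 (k): row=0 col=0 char='s'
After 2 (h): row=0 col=0 char='s'
After 3 (0): row=0 col=0 char='s'
After 4 (^): row=0 col=0 char='s'
After 5 (gg): row=0 col=0 char='s'

Answer: sky tree fish  red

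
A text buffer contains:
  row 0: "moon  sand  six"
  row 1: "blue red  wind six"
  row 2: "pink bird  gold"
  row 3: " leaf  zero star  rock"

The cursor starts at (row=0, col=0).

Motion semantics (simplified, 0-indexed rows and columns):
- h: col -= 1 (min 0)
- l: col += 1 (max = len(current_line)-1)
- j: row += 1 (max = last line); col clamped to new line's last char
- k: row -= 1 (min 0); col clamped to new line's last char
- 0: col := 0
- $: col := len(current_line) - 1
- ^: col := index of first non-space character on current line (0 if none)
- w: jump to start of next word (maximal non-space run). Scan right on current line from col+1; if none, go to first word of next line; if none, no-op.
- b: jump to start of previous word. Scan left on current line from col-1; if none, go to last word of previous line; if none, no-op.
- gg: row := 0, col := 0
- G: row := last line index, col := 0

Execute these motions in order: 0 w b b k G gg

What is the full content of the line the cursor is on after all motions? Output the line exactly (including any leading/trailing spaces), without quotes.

After 1 (0): row=0 col=0 char='m'
After 2 (w): row=0 col=6 char='s'
After 3 (b): row=0 col=0 char='m'
After 4 (b): row=0 col=0 char='m'
After 5 (k): row=0 col=0 char='m'
After 6 (G): row=3 col=0 char='_'
After 7 (gg): row=0 col=0 char='m'

Answer: moon  sand  six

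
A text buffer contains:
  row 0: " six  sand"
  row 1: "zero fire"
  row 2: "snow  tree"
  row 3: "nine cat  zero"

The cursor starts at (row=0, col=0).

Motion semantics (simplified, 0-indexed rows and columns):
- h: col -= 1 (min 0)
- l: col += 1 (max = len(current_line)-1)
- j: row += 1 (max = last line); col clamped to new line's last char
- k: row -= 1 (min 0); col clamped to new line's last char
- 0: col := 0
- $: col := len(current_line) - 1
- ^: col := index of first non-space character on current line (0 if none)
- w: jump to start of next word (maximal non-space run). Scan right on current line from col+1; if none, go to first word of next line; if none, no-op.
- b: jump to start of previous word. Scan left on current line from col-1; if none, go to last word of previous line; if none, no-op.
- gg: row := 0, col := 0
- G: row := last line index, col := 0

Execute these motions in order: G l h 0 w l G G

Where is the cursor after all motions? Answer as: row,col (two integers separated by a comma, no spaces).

Answer: 3,0

Derivation:
After 1 (G): row=3 col=0 char='n'
After 2 (l): row=3 col=1 char='i'
After 3 (h): row=3 col=0 char='n'
After 4 (0): row=3 col=0 char='n'
After 5 (w): row=3 col=5 char='c'
After 6 (l): row=3 col=6 char='a'
After 7 (G): row=3 col=0 char='n'
After 8 (G): row=3 col=0 char='n'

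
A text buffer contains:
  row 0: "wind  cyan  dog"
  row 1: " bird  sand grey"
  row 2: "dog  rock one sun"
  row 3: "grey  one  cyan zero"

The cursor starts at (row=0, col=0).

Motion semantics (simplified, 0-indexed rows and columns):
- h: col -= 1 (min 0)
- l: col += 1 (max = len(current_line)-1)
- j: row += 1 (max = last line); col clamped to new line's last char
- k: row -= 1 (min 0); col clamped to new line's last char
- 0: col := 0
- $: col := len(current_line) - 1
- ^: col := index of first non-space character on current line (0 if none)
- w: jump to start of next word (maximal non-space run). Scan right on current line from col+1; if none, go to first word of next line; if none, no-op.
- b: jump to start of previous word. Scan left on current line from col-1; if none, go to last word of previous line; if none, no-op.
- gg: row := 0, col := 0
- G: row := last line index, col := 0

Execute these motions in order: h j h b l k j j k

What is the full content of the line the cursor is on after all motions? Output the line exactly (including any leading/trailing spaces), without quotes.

Answer:  bird  sand grey

Derivation:
After 1 (h): row=0 col=0 char='w'
After 2 (j): row=1 col=0 char='_'
After 3 (h): row=1 col=0 char='_'
After 4 (b): row=0 col=12 char='d'
After 5 (l): row=0 col=13 char='o'
After 6 (k): row=0 col=13 char='o'
After 7 (j): row=1 col=13 char='r'
After 8 (j): row=2 col=13 char='_'
After 9 (k): row=1 col=13 char='r'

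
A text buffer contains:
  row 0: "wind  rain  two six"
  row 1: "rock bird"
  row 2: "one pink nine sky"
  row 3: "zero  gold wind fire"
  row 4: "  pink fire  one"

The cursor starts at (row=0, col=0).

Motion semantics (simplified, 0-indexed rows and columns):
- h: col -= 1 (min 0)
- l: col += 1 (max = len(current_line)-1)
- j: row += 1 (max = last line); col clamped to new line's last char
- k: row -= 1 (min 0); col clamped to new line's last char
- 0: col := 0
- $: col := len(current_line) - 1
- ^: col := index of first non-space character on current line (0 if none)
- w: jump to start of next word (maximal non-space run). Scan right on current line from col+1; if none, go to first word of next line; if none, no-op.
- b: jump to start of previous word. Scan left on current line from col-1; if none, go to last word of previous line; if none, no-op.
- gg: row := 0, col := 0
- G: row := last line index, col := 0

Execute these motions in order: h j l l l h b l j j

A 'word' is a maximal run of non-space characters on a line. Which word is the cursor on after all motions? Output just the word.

After 1 (h): row=0 col=0 char='w'
After 2 (j): row=1 col=0 char='r'
After 3 (l): row=1 col=1 char='o'
After 4 (l): row=1 col=2 char='c'
After 5 (l): row=1 col=3 char='k'
After 6 (h): row=1 col=2 char='c'
After 7 (b): row=1 col=0 char='r'
After 8 (l): row=1 col=1 char='o'
After 9 (j): row=2 col=1 char='n'
After 10 (j): row=3 col=1 char='e'

Answer: zero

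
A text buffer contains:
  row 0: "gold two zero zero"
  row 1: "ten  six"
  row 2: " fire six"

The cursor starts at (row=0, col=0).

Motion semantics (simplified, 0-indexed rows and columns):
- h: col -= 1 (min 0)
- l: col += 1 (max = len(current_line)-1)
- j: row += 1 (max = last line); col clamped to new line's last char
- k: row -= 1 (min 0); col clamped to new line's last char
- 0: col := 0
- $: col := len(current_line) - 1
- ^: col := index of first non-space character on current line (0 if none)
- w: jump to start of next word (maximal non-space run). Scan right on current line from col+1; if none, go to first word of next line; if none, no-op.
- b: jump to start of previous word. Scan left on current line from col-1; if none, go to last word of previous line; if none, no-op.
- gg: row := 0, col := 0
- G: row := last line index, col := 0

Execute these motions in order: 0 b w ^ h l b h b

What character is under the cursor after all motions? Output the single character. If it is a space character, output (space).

Answer: g

Derivation:
After 1 (0): row=0 col=0 char='g'
After 2 (b): row=0 col=0 char='g'
After 3 (w): row=0 col=5 char='t'
After 4 (^): row=0 col=0 char='g'
After 5 (h): row=0 col=0 char='g'
After 6 (l): row=0 col=1 char='o'
After 7 (b): row=0 col=0 char='g'
After 8 (h): row=0 col=0 char='g'
After 9 (b): row=0 col=0 char='g'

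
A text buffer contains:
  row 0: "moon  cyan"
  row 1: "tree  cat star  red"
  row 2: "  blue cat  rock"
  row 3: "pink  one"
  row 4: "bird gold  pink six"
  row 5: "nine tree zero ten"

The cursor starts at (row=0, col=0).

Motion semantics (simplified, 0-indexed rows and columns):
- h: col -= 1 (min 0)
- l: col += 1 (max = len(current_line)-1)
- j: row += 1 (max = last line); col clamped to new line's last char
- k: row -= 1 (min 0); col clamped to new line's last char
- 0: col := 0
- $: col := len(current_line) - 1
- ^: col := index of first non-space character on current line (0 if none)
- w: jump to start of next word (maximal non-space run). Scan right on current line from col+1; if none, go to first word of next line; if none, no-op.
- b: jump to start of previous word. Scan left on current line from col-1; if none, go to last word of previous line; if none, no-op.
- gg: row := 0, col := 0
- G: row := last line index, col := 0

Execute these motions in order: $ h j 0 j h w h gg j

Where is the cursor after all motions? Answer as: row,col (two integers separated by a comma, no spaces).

Answer: 1,0

Derivation:
After 1 ($): row=0 col=9 char='n'
After 2 (h): row=0 col=8 char='a'
After 3 (j): row=1 col=8 char='t'
After 4 (0): row=1 col=0 char='t'
After 5 (j): row=2 col=0 char='_'
After 6 (h): row=2 col=0 char='_'
After 7 (w): row=2 col=2 char='b'
After 8 (h): row=2 col=1 char='_'
After 9 (gg): row=0 col=0 char='m'
After 10 (j): row=1 col=0 char='t'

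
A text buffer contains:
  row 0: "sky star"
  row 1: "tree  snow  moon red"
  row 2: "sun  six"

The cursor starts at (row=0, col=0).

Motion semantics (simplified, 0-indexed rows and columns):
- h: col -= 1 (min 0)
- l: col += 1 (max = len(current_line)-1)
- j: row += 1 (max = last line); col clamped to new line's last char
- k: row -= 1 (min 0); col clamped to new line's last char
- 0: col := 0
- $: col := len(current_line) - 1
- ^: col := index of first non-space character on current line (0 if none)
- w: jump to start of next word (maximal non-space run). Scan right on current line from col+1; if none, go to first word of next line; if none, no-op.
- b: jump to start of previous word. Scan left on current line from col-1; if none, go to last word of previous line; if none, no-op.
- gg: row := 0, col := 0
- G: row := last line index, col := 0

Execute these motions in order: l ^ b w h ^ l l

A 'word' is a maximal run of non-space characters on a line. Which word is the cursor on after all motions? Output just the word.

After 1 (l): row=0 col=1 char='k'
After 2 (^): row=0 col=0 char='s'
After 3 (b): row=0 col=0 char='s'
After 4 (w): row=0 col=4 char='s'
After 5 (h): row=0 col=3 char='_'
After 6 (^): row=0 col=0 char='s'
After 7 (l): row=0 col=1 char='k'
After 8 (l): row=0 col=2 char='y'

Answer: sky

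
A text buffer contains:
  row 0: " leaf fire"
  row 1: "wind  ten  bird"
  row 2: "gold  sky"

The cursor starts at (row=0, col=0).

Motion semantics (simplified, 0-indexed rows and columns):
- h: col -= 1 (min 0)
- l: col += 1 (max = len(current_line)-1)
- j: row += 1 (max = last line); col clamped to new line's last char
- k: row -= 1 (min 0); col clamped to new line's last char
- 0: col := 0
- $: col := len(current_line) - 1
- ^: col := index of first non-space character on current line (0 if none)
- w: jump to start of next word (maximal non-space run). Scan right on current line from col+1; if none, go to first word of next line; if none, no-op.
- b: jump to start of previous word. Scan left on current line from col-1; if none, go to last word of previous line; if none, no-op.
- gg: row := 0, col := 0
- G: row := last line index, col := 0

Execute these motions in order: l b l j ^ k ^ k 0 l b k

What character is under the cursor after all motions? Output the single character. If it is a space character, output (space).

After 1 (l): row=0 col=1 char='l'
After 2 (b): row=0 col=1 char='l'
After 3 (l): row=0 col=2 char='e'
After 4 (j): row=1 col=2 char='n'
After 5 (^): row=1 col=0 char='w'
After 6 (k): row=0 col=0 char='_'
After 7 (^): row=0 col=1 char='l'
After 8 (k): row=0 col=1 char='l'
After 9 (0): row=0 col=0 char='_'
After 10 (l): row=0 col=1 char='l'
After 11 (b): row=0 col=1 char='l'
After 12 (k): row=0 col=1 char='l'

Answer: l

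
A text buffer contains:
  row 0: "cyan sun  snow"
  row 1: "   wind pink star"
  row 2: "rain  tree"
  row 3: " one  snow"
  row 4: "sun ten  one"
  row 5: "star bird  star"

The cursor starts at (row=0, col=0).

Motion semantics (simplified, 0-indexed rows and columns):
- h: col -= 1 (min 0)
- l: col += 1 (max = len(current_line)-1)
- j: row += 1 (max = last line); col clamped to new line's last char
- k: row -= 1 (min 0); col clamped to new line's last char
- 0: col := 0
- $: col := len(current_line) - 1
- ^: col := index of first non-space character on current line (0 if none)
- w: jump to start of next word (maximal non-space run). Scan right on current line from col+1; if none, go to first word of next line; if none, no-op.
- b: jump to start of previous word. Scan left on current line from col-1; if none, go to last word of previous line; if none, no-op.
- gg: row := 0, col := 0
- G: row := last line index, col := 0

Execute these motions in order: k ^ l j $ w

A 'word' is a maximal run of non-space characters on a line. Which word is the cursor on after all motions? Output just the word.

After 1 (k): row=0 col=0 char='c'
After 2 (^): row=0 col=0 char='c'
After 3 (l): row=0 col=1 char='y'
After 4 (j): row=1 col=1 char='_'
After 5 ($): row=1 col=16 char='r'
After 6 (w): row=2 col=0 char='r'

Answer: rain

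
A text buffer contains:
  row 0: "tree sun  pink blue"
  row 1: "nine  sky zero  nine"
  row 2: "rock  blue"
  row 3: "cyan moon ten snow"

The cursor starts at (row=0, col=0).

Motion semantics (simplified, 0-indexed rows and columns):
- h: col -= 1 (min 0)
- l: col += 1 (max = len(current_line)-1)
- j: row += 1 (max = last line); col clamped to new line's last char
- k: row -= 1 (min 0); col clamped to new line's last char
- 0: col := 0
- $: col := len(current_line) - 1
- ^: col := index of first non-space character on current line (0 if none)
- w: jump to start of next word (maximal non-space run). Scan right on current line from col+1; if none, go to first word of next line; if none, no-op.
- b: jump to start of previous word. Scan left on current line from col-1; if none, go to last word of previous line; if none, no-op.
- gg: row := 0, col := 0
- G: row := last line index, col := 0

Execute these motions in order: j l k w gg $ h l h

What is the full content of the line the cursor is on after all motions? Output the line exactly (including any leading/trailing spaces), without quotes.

Answer: tree sun  pink blue

Derivation:
After 1 (j): row=1 col=0 char='n'
After 2 (l): row=1 col=1 char='i'
After 3 (k): row=0 col=1 char='r'
After 4 (w): row=0 col=5 char='s'
After 5 (gg): row=0 col=0 char='t'
After 6 ($): row=0 col=18 char='e'
After 7 (h): row=0 col=17 char='u'
After 8 (l): row=0 col=18 char='e'
After 9 (h): row=0 col=17 char='u'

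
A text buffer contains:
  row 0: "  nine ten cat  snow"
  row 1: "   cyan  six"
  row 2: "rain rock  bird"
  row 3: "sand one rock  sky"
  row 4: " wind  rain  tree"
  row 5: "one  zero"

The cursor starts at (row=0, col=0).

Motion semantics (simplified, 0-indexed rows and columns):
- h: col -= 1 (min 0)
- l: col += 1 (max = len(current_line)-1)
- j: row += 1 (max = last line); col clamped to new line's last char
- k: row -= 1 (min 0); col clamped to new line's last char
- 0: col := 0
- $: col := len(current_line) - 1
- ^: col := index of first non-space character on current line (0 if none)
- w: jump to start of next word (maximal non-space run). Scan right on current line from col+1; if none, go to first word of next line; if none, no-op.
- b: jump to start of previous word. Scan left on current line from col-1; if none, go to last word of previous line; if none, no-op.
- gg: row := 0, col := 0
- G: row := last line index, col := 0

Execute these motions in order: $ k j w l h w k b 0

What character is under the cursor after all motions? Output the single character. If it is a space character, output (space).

Answer: (space)

Derivation:
After 1 ($): row=0 col=19 char='w'
After 2 (k): row=0 col=19 char='w'
After 3 (j): row=1 col=11 char='x'
After 4 (w): row=2 col=0 char='r'
After 5 (l): row=2 col=1 char='a'
After 6 (h): row=2 col=0 char='r'
After 7 (w): row=2 col=5 char='r'
After 8 (k): row=1 col=5 char='a'
After 9 (b): row=1 col=3 char='c'
After 10 (0): row=1 col=0 char='_'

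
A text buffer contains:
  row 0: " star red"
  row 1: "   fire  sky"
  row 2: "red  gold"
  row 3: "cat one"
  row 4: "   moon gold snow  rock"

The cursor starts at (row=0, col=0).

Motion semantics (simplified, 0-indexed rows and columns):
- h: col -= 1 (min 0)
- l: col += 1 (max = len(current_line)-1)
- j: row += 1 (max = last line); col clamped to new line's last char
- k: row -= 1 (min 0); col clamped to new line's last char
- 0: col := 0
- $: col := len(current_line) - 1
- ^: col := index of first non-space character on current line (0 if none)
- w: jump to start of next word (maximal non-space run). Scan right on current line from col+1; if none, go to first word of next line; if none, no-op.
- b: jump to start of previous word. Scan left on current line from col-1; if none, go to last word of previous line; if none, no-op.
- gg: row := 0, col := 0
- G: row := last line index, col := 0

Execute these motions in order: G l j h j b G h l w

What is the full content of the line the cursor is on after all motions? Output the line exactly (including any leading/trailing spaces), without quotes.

After 1 (G): row=4 col=0 char='_'
After 2 (l): row=4 col=1 char='_'
After 3 (j): row=4 col=1 char='_'
After 4 (h): row=4 col=0 char='_'
After 5 (j): row=4 col=0 char='_'
After 6 (b): row=3 col=4 char='o'
After 7 (G): row=4 col=0 char='_'
After 8 (h): row=4 col=0 char='_'
After 9 (l): row=4 col=1 char='_'
After 10 (w): row=4 col=3 char='m'

Answer:    moon gold snow  rock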